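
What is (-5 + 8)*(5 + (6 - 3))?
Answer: 24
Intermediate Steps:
(-5 + 8)*(5 + (6 - 3)) = 3*(5 + 3) = 3*8 = 24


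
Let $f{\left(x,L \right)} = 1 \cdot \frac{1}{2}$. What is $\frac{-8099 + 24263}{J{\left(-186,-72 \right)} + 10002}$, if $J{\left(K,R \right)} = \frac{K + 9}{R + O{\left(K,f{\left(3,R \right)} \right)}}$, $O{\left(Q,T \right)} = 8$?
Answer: $\frac{114944}{71145} \approx 1.6156$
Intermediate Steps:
$f{\left(x,L \right)} = \frac{1}{2}$ ($f{\left(x,L \right)} = 1 \cdot \frac{1}{2} = \frac{1}{2}$)
$J{\left(K,R \right)} = \frac{9 + K}{8 + R}$ ($J{\left(K,R \right)} = \frac{K + 9}{R + 8} = \frac{9 + K}{8 + R}$)
$\frac{-8099 + 24263}{J{\left(-186,-72 \right)} + 10002} = \frac{-8099 + 24263}{\frac{9 - 186}{8 - 72} + 10002} = \frac{16164}{\frac{1}{-64} \left(-177\right) + 10002} = \frac{16164}{\left(- \frac{1}{64}\right) \left(-177\right) + 10002} = \frac{16164}{\frac{177}{64} + 10002} = \frac{16164}{\frac{640305}{64}} = 16164 \cdot \frac{64}{640305} = \frac{114944}{71145}$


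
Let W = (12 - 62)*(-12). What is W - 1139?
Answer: -539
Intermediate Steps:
W = 600 (W = -50*(-12) = 600)
W - 1139 = 600 - 1139 = -539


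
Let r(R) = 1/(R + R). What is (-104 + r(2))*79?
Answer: -32785/4 ≈ -8196.3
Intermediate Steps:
r(R) = 1/(2*R)
(-104 + r(2))*79 = (-104 + (½)/2)*79 = (-104 + (½)*(½))*79 = (-104 + ¼)*79 = -415/4*79 = -32785/4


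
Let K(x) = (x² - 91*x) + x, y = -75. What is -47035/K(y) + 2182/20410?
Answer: -18659642/5051475 ≈ -3.6939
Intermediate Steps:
K(x) = x² - 90*x
-47035/K(y) + 2182/20410 = -47035*(-1/(75*(-90 - 75))) + 2182/20410 = -47035/((-75*(-165))) + 2182*(1/20410) = -47035/12375 + 1091/10205 = -47035*1/12375 + 1091/10205 = -9407/2475 + 1091/10205 = -18659642/5051475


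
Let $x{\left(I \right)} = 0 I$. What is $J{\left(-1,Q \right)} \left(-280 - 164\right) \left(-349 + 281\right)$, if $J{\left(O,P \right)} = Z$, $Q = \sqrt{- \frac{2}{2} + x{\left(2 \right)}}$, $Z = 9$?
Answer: $271728$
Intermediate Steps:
$x{\left(I \right)} = 0$
$Q = i$ ($Q = \sqrt{- \frac{2}{2} + 0} = \sqrt{\left(-2\right) \frac{1}{2} + 0} = \sqrt{-1 + 0} = \sqrt{-1} = i \approx 1.0 i$)
$J{\left(O,P \right)} = 9$
$J{\left(-1,Q \right)} \left(-280 - 164\right) \left(-349 + 281\right) = 9 \left(-280 - 164\right) \left(-349 + 281\right) = 9 \left(\left(-444\right) \left(-68\right)\right) = 9 \cdot 30192 = 271728$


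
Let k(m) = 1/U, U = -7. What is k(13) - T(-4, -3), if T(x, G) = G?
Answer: 20/7 ≈ 2.8571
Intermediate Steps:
k(m) = -1/7 (k(m) = 1/(-7) = -1/7)
k(13) - T(-4, -3) = -1/7 - 1*(-3) = -1/7 + 3 = 20/7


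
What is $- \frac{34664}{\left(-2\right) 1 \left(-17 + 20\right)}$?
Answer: $\frac{17332}{3} \approx 5777.3$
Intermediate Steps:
$- \frac{34664}{\left(-2\right) 1 \left(-17 + 20\right)} = - \frac{34664}{\left(-2\right) 3} = - \frac{34664}{-6} = \left(-34664\right) \left(- \frac{1}{6}\right) = \frac{17332}{3}$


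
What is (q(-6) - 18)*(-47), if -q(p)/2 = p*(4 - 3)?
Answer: 282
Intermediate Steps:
q(p) = -2*p (q(p) = -2*p*(4 - 3) = -2*p)
(q(-6) - 18)*(-47) = (-2*(-6) - 18)*(-47) = (12 - 18)*(-47) = -6*(-47) = 282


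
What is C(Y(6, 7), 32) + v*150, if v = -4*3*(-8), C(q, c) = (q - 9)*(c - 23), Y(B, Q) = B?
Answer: 14373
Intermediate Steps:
C(q, c) = (-23 + c)*(-9 + q) (C(q, c) = (-9 + q)*(-23 + c) = (-23 + c)*(-9 + q))
v = 96 (v = -12*(-8) = 96)
C(Y(6, 7), 32) + v*150 = (207 - 23*6 - 9*32 + 32*6) + 96*150 = (207 - 138 - 288 + 192) + 14400 = -27 + 14400 = 14373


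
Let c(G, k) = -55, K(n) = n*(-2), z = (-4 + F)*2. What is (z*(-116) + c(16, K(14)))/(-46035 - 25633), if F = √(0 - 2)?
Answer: -873/71668 + 58*I*√2/17917 ≈ -0.012181 + 0.004578*I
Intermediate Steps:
F = I*√2 (F = √(-2) = I*√2 ≈ 1.4142*I)
z = -8 + 2*I*√2 (z = (-4 + I*√2)*2 = -8 + 2*I*√2 ≈ -8.0 + 2.8284*I)
K(n) = -2*n
(z*(-116) + c(16, K(14)))/(-46035 - 25633) = ((-8 + 2*I*√2)*(-116) - 55)/(-46035 - 25633) = ((928 - 232*I*√2) - 55)/(-71668) = (873 - 232*I*√2)*(-1/71668) = -873/71668 + 58*I*√2/17917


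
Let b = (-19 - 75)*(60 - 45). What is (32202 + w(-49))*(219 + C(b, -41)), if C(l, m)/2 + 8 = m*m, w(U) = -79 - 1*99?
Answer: 114165560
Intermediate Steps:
w(U) = -178 (w(U) = -79 - 99 = -178)
b = -1410 (b = -94*15 = -1410)
C(l, m) = -16 + 2*m² (C(l, m) = -16 + 2*(m*m) = -16 + 2*m²)
(32202 + w(-49))*(219 + C(b, -41)) = (32202 - 178)*(219 + (-16 + 2*(-41)²)) = 32024*(219 + (-16 + 2*1681)) = 32024*(219 + (-16 + 3362)) = 32024*(219 + 3346) = 32024*3565 = 114165560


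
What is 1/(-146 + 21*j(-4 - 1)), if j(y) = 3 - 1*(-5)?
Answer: 1/22 ≈ 0.045455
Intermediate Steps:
j(y) = 8 (j(y) = 3 + 5 = 8)
1/(-146 + 21*j(-4 - 1)) = 1/(-146 + 21*8) = 1/(-146 + 168) = 1/22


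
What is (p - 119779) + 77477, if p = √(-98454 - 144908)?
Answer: -42302 + I*√243362 ≈ -42302.0 + 493.32*I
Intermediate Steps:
p = I*√243362 (p = √(-243362) = I*√243362 ≈ 493.32*I)
(p - 119779) + 77477 = (I*√243362 - 119779) + 77477 = (-119779 + I*√243362) + 77477 = -42302 + I*√243362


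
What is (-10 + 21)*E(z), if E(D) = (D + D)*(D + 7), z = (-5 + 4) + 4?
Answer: 660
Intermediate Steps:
z = 3 (z = -1 + 4 = 3)
E(D) = 2*D*(7 + D) (E(D) = (2*D)*(7 + D) = 2*D*(7 + D))
(-10 + 21)*E(z) = (-10 + 21)*(2*3*(7 + 3)) = 11*(2*3*10) = 11*60 = 660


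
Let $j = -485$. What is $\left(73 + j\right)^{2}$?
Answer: $169744$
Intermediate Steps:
$\left(73 + j\right)^{2} = \left(73 - 485\right)^{2} = \left(-412\right)^{2} = 169744$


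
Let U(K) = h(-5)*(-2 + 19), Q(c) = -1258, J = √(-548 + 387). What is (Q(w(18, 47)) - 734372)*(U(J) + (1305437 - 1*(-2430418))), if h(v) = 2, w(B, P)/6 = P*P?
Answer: -2748232025070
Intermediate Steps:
w(B, P) = 6*P² (w(B, P) = 6*(P*P) = 6*P²)
J = I*√161 (J = √(-161) = I*√161 ≈ 12.689*I)
U(K) = 34 (U(K) = 2*(-2 + 19) = 2*17 = 34)
(Q(w(18, 47)) - 734372)*(U(J) + (1305437 - 1*(-2430418))) = (-1258 - 734372)*(34 + (1305437 - 1*(-2430418))) = -735630*(34 + (1305437 + 2430418)) = -735630*(34 + 3735855) = -735630*3735889 = -2748232025070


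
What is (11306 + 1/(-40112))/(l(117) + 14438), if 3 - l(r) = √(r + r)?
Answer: 6549084059511/8365046611664 + 1360518813*√26/8365046611664 ≈ 0.78374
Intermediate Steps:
l(r) = 3 - √2*√r (l(r) = 3 - √(r + r) = 3 - √(2*r) = 3 - √2*√r)
(11306 + 1/(-40112))/(l(117) + 14438) = (11306 + 1/(-40112))/((3 - √2*√117) + 14438) = (11306 - 1/40112)/((3 - √2*3*√13) + 14438) = 453506271/(40112*((3 - 3*√26) + 14438)) = 453506271/(40112*(14441 - 3*√26))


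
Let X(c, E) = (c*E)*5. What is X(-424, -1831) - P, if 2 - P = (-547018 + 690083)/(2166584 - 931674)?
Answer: 958714503689/246982 ≈ 3.8817e+6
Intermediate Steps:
X(c, E) = 5*E*c (X(c, E) = (E*c)*5 = 5*E*c)
P = 465351/246982 (P = 2 - (-547018 + 690083)/(2166584 - 931674) = 2 - 143065/1234910 = 2 - 1*28613/246982 = 2 - 28613/246982 = 465351/246982 ≈ 1.8841)
X(-424, -1831) - P = 5*(-1831)*(-424) - 1*465351/246982 = 3881720 - 465351/246982 = 958714503689/246982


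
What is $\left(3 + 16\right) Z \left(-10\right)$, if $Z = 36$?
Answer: $-6840$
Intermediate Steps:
$\left(3 + 16\right) Z \left(-10\right) = \left(3 + 16\right) 36 \left(-10\right) = 19 \cdot 36 \left(-10\right) = 684 \left(-10\right) = -6840$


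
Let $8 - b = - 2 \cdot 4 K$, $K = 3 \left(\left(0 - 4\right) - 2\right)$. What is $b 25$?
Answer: $-3400$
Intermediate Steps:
$K = -18$ ($K = 3 \left(-4 - 2\right) = 3 \left(-6\right) = -18$)
$b = -136$ ($b = 8 - - 2 \cdot 4 \left(-18\right) = 8 - - 8 \left(-18\right) = 8 - \left(-1\right) \left(-144\right) = 8 - 144 = -136$)
$b 25 = \left(-136\right) 25 = -3400$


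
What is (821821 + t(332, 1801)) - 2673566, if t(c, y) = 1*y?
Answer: -1849944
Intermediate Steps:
t(c, y) = y
(821821 + t(332, 1801)) - 2673566 = (821821 + 1801) - 2673566 = 823622 - 2673566 = -1849944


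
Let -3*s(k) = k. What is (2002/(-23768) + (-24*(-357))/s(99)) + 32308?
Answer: 4189479277/130724 ≈ 32048.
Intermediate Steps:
s(k) = -k/3
(2002/(-23768) + (-24*(-357))/s(99)) + 32308 = (2002/(-23768) + (-24*(-357))/((-⅓*99))) + 32308 = (2002*(-1/23768) + 8568/(-33)) + 32308 = (-1001/11884 + 8568*(-1/33)) + 32308 = (-1001/11884 - 2856/11) + 32308 = -33951715/130724 + 32308 = 4189479277/130724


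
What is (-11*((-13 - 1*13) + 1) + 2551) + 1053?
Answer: 3879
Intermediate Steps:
(-11*((-13 - 1*13) + 1) + 2551) + 1053 = (-11*((-13 - 13) + 1) + 2551) + 1053 = (-11*(-26 + 1) + 2551) + 1053 = (-11*(-25) + 2551) + 1053 = (275 + 2551) + 1053 = 2826 + 1053 = 3879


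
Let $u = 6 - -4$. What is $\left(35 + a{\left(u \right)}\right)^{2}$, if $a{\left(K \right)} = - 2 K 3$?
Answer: $625$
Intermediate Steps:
$u = 10$ ($u = 6 + 4 = 10$)
$a{\left(K \right)} = - 6 K$
$\left(35 + a{\left(u \right)}\right)^{2} = \left(35 - 60\right)^{2} = \left(-25\right)^{2} = 625$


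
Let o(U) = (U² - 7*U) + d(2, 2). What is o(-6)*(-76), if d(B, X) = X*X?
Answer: -6232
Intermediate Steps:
d(B, X) = X²
o(U) = 4 + U² - 7*U (o(U) = (U² - 7*U) + 2² = (U² - 7*U) + 4 = 4 + U² - 7*U)
o(-6)*(-76) = (4 + (-6)² - 7*(-6))*(-76) = (4 + 36 + 42)*(-76) = 82*(-76) = -6232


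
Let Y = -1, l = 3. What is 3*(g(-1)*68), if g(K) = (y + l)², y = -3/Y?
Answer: 7344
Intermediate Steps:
y = 3 (y = -3/(-1) = -3*(-1) = 3)
g(K) = 36 (g(K) = (3 + 3)² = 6² = 36)
3*(g(-1)*68) = 3*(36*68) = 3*2448 = 7344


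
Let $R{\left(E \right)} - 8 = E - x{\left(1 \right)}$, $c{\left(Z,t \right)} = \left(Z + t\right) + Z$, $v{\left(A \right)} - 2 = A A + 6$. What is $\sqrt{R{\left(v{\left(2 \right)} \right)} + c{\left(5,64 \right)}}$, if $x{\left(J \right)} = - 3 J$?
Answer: $\sqrt{97} \approx 9.8489$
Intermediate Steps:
$v{\left(A \right)} = 8 + A^{2}$ ($v{\left(A \right)} = 2 + \left(A A + 6\right) = 2 + \left(A^{2} + 6\right) = 2 + \left(6 + A^{2}\right) = 8 + A^{2}$)
$c{\left(Z,t \right)} = t + 2 Z$
$R{\left(E \right)} = 11 + E$ ($R{\left(E \right)} = 8 + \left(E - \left(-3\right) 1\right) = 8 + \left(E - -3\right) = 8 + \left(E + 3\right) = 8 + \left(3 + E\right) = 11 + E$)
$\sqrt{R{\left(v{\left(2 \right)} \right)} + c{\left(5,64 \right)}} = \sqrt{\left(11 + \left(8 + 2^{2}\right)\right) + \left(64 + 2 \cdot 5\right)} = \sqrt{\left(11 + \left(8 + 4\right)\right) + \left(64 + 10\right)} = \sqrt{\left(11 + 12\right) + 74} = \sqrt{23 + 74} = \sqrt{97}$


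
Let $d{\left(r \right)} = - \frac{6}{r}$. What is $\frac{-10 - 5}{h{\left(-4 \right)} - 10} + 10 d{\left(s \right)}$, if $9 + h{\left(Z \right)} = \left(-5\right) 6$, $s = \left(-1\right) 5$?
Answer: $\frac{603}{49} \approx 12.306$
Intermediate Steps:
$s = -5$
$h{\left(Z \right)} = -39$ ($h{\left(Z \right)} = -9 - 30 = -39$)
$\frac{-10 - 5}{h{\left(-4 \right)} - 10} + 10 d{\left(s \right)} = \frac{-10 - 5}{-39 - 10} + 10 \left(- \frac{6}{-5}\right) = - \frac{15}{-49} + 10 \left(\left(-6\right) \left(- \frac{1}{5}\right)\right) = \left(-15\right) \left(- \frac{1}{49}\right) + 10 \cdot \frac{6}{5} = \frac{15}{49} + 12 = \frac{603}{49}$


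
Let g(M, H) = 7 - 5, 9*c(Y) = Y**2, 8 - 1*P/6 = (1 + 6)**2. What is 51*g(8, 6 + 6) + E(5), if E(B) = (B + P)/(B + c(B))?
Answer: 4971/70 ≈ 71.014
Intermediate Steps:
P = -246 (P = 48 - 6*(1 + 6)**2 = 48 - 6*7**2 = 48 - 6*49 = 48 - 294 = -246)
c(Y) = Y**2/9
g(M, H) = 2
E(B) = (-246 + B)/(B + B**2/9) (E(B) = (B - 246)/(B + B**2/9) = (-246 + B)/(B + B**2/9))
51*g(8, 6 + 6) + E(5) = 51*2 + 9*(-246 + 5)/(5*(9 + 5)) = 102 + 9*(1/5)*(-241)/14 = 102 + 9*(1/5)*(1/14)*(-241) = 102 - 2169/70 = 4971/70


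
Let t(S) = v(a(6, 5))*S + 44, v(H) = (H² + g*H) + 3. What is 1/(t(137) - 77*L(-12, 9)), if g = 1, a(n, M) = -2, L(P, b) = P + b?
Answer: 1/960 ≈ 0.0010417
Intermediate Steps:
v(H) = 3 + H + H² (v(H) = (H² + 1*H) + 3 = (H² + H) + 3 = (H + H²) + 3 = 3 + H + H²)
t(S) = 44 + 5*S (t(S) = (3 - 2 + (-2)²)*S + 44 = (3 - 2 + 4)*S + 44 = 5*S + 44 = 44 + 5*S)
1/(t(137) - 77*L(-12, 9)) = 1/((44 + 5*137) - 77*(-12 + 9)) = 1/((44 + 685) - 77*(-3)) = 1/(729 + 231) = 1/960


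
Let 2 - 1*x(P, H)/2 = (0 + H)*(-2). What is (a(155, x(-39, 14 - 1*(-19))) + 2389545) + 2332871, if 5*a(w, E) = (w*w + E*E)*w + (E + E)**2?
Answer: 30276819/5 ≈ 6.0554e+6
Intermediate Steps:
x(P, H) = 4 + 4*H (x(P, H) = 4 - 2*(0 + H)*(-2) = 4 - 2*H*(-2) = 4 - (-4)*H = 4 + 4*H)
a(w, E) = 4*E**2/5 + w*(E**2 + w**2)/5 (a(w, E) = ((w*w + E*E)*w + (E + E)**2)/5 = ((w**2 + E**2)*w + (2*E)**2)/5 = ((E**2 + w**2)*w + 4*E**2)/5 = (w*(E**2 + w**2) + 4*E**2)/5 = (4*E**2 + w*(E**2 + w**2))/5 = 4*E**2/5 + w*(E**2 + w**2)/5)
(a(155, x(-39, 14 - 1*(-19))) + 2389545) + 2332871 = (((1/5)*155**3 + 4*(4 + 4*(14 - 1*(-19)))**2/5 + (1/5)*155*(4 + 4*(14 - 1*(-19)))**2) + 2389545) + 2332871 = (((1/5)*3723875 + 4*(4 + 4*(14 + 19))**2/5 + (1/5)*155*(4 + 4*(14 + 19))**2) + 2389545) + 2332871 = ((744775 + 4*(4 + 4*33)**2/5 + (1/5)*155*(4 + 4*33)**2) + 2389545) + 2332871 = ((744775 + 4*(4 + 132)**2/5 + (1/5)*155*(4 + 132)**2) + 2389545) + 2332871 = ((744775 + (4/5)*136**2 + (1/5)*155*136**2) + 2389545) + 2332871 = ((744775 + (4/5)*18496 + (1/5)*155*18496) + 2389545) + 2332871 = ((744775 + 73984/5 + 573376) + 2389545) + 2332871 = (6664739/5 + 2389545) + 2332871 = 18612464/5 + 2332871 = 30276819/5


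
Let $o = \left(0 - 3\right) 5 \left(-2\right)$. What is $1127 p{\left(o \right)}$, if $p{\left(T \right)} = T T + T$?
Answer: $1048110$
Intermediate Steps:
$o = 30$ ($o = \left(0 - 3\right) 5 \left(-2\right) = \left(-3\right) 5 \left(-2\right) = \left(-15\right) \left(-2\right) = 30$)
$p{\left(T \right)} = T + T^{2}$ ($p{\left(T \right)} = T^{2} + T = T + T^{2}$)
$1127 p{\left(o \right)} = 1127 \cdot 30 \left(1 + 30\right) = 1127 \cdot 30 \cdot 31 = 1127 \cdot 930 = 1048110$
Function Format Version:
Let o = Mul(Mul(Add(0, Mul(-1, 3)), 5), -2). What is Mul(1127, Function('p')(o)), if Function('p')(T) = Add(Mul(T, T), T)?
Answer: 1048110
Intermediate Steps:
o = 30 (o = Mul(Mul(Add(0, -3), 5), -2) = Mul(Mul(-3, 5), -2) = Mul(-15, -2) = 30)
Function('p')(T) = Add(T, Pow(T, 2)) (Function('p')(T) = Add(Pow(T, 2), T) = Add(T, Pow(T, 2)))
Mul(1127, Function('p')(o)) = Mul(1127, Mul(30, Add(1, 30))) = Mul(1127, Mul(30, 31)) = Mul(1127, 930) = 1048110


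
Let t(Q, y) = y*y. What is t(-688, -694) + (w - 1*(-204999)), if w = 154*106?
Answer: 702959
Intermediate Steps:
t(Q, y) = y**2
w = 16324
t(-688, -694) + (w - 1*(-204999)) = (-694)**2 + (16324 - 1*(-204999)) = 481636 + (16324 + 204999) = 481636 + 221323 = 702959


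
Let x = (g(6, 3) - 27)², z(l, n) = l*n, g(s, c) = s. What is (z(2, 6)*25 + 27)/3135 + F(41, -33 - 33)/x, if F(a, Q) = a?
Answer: 90914/460845 ≈ 0.19728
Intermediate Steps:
x = 441 (x = (6 - 27)² = (-21)² = 441)
(z(2, 6)*25 + 27)/3135 + F(41, -33 - 33)/x = ((2*6)*25 + 27)/3135 + 41/441 = (12*25 + 27)*(1/3135) + 41*(1/441) = (300 + 27)*(1/3135) + 41/441 = 327*(1/3135) + 41/441 = 109/1045 + 41/441 = 90914/460845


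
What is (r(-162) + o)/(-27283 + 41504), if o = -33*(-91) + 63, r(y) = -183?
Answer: 2883/14221 ≈ 0.20273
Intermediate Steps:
o = 3066 (o = 3003 + 63 = 3066)
(r(-162) + o)/(-27283 + 41504) = (-183 + 3066)/(-27283 + 41504) = 2883/14221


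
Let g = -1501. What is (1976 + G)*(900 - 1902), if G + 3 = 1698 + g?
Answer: -2174340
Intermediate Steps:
G = 194 (G = -3 + (1698 - 1501) = -3 + 197 = 194)
(1976 + G)*(900 - 1902) = (1976 + 194)*(900 - 1902) = 2170*(-1002) = -2174340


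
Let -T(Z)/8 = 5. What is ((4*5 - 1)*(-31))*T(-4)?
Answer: 23560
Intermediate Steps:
T(Z) = -40 (T(Z) = -8*5 = -40)
((4*5 - 1)*(-31))*T(-4) = ((4*5 - 1)*(-31))*(-40) = ((20 - 1)*(-31))*(-40) = (19*(-31))*(-40) = -589*(-40) = 23560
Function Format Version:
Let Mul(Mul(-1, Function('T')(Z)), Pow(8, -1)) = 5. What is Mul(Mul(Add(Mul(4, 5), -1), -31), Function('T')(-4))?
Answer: 23560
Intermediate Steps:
Function('T')(Z) = -40 (Function('T')(Z) = Mul(-8, 5) = -40)
Mul(Mul(Add(Mul(4, 5), -1), -31), Function('T')(-4)) = Mul(Mul(Add(Mul(4, 5), -1), -31), -40) = Mul(Mul(Add(20, -1), -31), -40) = Mul(Mul(19, -31), -40) = Mul(-589, -40) = 23560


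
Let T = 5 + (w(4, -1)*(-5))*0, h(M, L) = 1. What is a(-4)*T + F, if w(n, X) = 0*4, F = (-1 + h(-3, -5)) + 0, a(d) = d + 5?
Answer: 5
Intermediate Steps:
a(d) = 5 + d
F = 0 (F = (-1 + 1) + 0 = 0 + 0 = 0)
w(n, X) = 0
T = 5 (T = 5 + (0*(-5))*0 = 5 + 0*0 = 5 + 0 = 5)
a(-4)*T + F = (5 - 4)*5 + 0 = 1*5 + 0 = 5 + 0 = 5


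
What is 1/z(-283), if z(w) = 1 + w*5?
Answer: -1/1414 ≈ -0.00070721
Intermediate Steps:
z(w) = 1 + 5*w
1/z(-283) = 1/(1 + 5*(-283)) = 1/(1 - 1415) = 1/(-1414) = -1/1414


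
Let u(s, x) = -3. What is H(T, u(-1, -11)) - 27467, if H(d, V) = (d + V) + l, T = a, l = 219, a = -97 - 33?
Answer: -27381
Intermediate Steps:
a = -130
T = -130
H(d, V) = 219 + V + d (H(d, V) = (d + V) + 219 = (V + d) + 219 = 219 + V + d)
H(T, u(-1, -11)) - 27467 = (219 - 3 - 130) - 27467 = 86 - 27467 = -27381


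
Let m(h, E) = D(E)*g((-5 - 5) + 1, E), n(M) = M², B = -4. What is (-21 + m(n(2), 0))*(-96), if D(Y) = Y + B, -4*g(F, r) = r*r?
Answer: 2016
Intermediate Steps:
g(F, r) = -r²/4 (g(F, r) = -r*r/4 = -r²/4)
D(Y) = -4 + Y (D(Y) = Y - 4 = -4 + Y)
m(h, E) = -E²*(-4 + E)/4 (m(h, E) = (-4 + E)*(-E²/4) = -E²*(-4 + E)/4)
(-21 + m(n(2), 0))*(-96) = (-21 + (¼)*0²*(4 - 1*0))*(-96) = (-21 + (¼)*0*(4 + 0))*(-96) = (-21 + (¼)*0*4)*(-96) = (-21 + 0)*(-96) = -21*(-96) = 2016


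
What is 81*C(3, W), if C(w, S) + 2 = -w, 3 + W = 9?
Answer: -405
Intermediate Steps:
W = 6 (W = -3 + 9 = 6)
C(w, S) = -2 - w
81*C(3, W) = 81*(-2 - 1*3) = 81*(-2 - 3) = 81*(-5) = -405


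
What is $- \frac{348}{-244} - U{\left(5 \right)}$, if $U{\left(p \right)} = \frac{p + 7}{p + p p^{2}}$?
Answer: $\frac{5289}{3965} \approx 1.3339$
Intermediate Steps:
$U{\left(p \right)} = \frac{7 + p}{p + p^{3}}$
$- \frac{348}{-244} - U{\left(5 \right)} = - \frac{348}{-244} - \frac{7 + 5}{5 + 5^{3}} = \left(-348\right) \left(- \frac{1}{244}\right) - \frac{1}{5 + 125} \cdot 12 = \frac{87}{61} - \frac{1}{130} \cdot 12 = \frac{87}{61} - \frac{6}{65} = \frac{5289}{3965}$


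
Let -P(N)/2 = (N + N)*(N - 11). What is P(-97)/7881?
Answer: -13968/2627 ≈ -5.3171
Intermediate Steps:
P(N) = -4*N*(-11 + N) (P(N) = -2*(N + N)*(N - 11) = -2*2*N*(-11 + N) = -4*N*(-11 + N))
P(-97)/7881 = (4*(-97)*(11 - 1*(-97)))/7881 = (4*(-97)*(11 + 97))*(1/7881) = (4*(-97)*108)*(1/7881) = -41904*1/7881 = -13968/2627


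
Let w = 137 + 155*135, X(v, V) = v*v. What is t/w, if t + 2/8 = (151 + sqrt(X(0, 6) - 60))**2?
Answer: 90963/84248 + 302*I*sqrt(15)/10531 ≈ 1.0797 + 0.11107*I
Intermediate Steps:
X(v, V) = v**2
w = 21062 (w = 137 + 20925 = 21062)
t = -1/4 + (151 + 2*I*sqrt(15))**2 (t = -1/4 + (151 + sqrt(0**2 - 60))**2 = -1/4 + (151 + sqrt(0 - 60))**2 = -1/4 + (151 + sqrt(-60))**2 = -1/4 + (151 + 2*I*sqrt(15))**2 ≈ 22741.0 + 2339.3*I)
t/w = (90963/4 + 604*I*sqrt(15))/21062 = (90963/4 + 604*I*sqrt(15))*(1/21062) = 90963/84248 + 302*I*sqrt(15)/10531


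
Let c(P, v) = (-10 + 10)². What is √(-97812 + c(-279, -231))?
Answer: 6*I*√2717 ≈ 312.75*I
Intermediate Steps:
c(P, v) = 0 (c(P, v) = 0² = 0)
√(-97812 + c(-279, -231)) = √(-97812 + 0) = √(-97812) = 6*I*√2717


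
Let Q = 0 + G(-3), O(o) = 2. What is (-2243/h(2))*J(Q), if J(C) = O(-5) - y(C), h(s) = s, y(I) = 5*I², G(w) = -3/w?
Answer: 6729/2 ≈ 3364.5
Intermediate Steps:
Q = 1 (Q = 0 - 3/(-3) = 0 - 3*(-⅓) = 0 + 1 = 1)
J(C) = 2 - 5*C²
(-2243/h(2))*J(Q) = (-2243/2)*(2 - 5*1²) = (-2243*½)*(2 - 5*1) = -2243*(2 - 5)/2 = -2243/2*(-3) = 6729/2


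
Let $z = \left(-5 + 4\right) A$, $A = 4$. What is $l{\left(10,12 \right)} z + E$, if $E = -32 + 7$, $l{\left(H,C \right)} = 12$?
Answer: $-73$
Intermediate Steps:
$E = -25$
$z = -4$ ($z = \left(-5 + 4\right) 4 = \left(-1\right) 4 = -4$)
$l{\left(10,12 \right)} z + E = 12 \left(-4\right) - 25 = -48 - 25 = -73$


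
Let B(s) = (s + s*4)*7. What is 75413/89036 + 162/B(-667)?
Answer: 1746092653/2078545420 ≈ 0.84006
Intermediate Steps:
B(s) = 35*s (B(s) = (s + 4*s)*7 = (5*s)*7 = 35*s)
75413/89036 + 162/B(-667) = 75413/89036 + 162/((35*(-667))) = 75413*(1/89036) + 162/(-23345) = 75413/89036 + 162*(-1/23345) = 75413/89036 - 162/23345 = 1746092653/2078545420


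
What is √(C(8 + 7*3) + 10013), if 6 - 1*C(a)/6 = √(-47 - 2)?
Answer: √(10049 - 42*I) ≈ 100.24 - 0.2095*I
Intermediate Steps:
C(a) = 36 - 42*I (C(a) = 36 - 6*√(-47 - 2) = 36 - 42*I)
√(C(8 + 7*3) + 10013) = √((36 - 42*I) + 10013) = √(10049 - 42*I)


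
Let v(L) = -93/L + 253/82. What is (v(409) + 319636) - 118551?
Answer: 6744084581/33538 ≈ 2.0109e+5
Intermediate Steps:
v(L) = 253/82 - 93/L (v(L) = -93/L + 253*(1/82) = -93/L + 253/82 = 253/82 - 93/L)
(v(409) + 319636) - 118551 = ((253/82 - 93/409) + 319636) - 118551 = (95851/33538 + 319636) - 118551 = 10720048019/33538 - 118551 = 6744084581/33538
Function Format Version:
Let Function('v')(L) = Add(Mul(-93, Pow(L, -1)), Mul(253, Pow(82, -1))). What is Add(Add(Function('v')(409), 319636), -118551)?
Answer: Rational(6744084581, 33538) ≈ 2.0109e+5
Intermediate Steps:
Function('v')(L) = Add(Rational(253, 82), Mul(-93, Pow(L, -1))) (Function('v')(L) = Add(Mul(-93, Pow(L, -1)), Mul(253, Rational(1, 82))) = Add(Mul(-93, Pow(L, -1)), Rational(253, 82)) = Add(Rational(253, 82), Mul(-93, Pow(L, -1))))
Add(Add(Function('v')(409), 319636), -118551) = Add(Add(Add(Rational(253, 82), Mul(-93, Pow(409, -1))), 319636), -118551) = Add(Add(Add(Rational(253, 82), Mul(-93, Rational(1, 409))), 319636), -118551) = Add(Add(Add(Rational(253, 82), Rational(-93, 409)), 319636), -118551) = Add(Add(Rational(95851, 33538), 319636), -118551) = Add(Rational(10720048019, 33538), -118551) = Rational(6744084581, 33538)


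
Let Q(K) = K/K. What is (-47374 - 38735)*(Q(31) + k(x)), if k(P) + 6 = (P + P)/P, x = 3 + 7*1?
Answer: 258327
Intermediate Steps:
Q(K) = 1
x = 10 (x = 3 + 7 = 10)
k(P) = -4 (k(P) = -6 + (P + P)/P = -6 + (2*P)/P = -6 + 2 = -4)
(-47374 - 38735)*(Q(31) + k(x)) = (-47374 - 38735)*(1 - 4) = -86109*(-3) = 258327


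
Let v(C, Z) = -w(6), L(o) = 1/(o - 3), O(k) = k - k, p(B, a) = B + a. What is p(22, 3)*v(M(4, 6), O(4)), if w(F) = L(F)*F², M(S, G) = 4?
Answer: -300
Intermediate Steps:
O(k) = 0
L(o) = 1/(-3 + o)
w(F) = F²/(-3 + F)
v(C, Z) = -12 (v(C, Z) = -6²/(-3 + 6) = -36/3 = -1*12 = -12)
p(22, 3)*v(M(4, 6), O(4)) = (22 + 3)*(-12) = 25*(-12) = -300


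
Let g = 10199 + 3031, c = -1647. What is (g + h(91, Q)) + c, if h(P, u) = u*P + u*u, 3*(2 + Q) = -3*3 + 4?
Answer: 101365/9 ≈ 11263.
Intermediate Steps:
g = 13230
Q = -11/3 (Q = -2 + (-3*3 + 4)/3 = -2 + (-9 + 4)/3 = -2 + (⅓)*(-5) = -2 - 5/3 = -11/3 ≈ -3.6667)
h(P, u) = u² + P*u (h(P, u) = P*u + u² = u² + P*u)
(g + h(91, Q)) + c = (13230 - 11*(91 - 11/3)/3) - 1647 = (13230 - 11/3*262/3) - 1647 = (13230 - 2882/9) - 1647 = 116188/9 - 1647 = 101365/9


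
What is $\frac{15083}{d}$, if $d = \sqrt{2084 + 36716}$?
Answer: $\frac{15083 \sqrt{97}}{1940} \approx 76.572$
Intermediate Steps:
$d = 20 \sqrt{97}$ ($d = \sqrt{38800} = 20 \sqrt{97} \approx 196.98$)
$\frac{15083}{d} = \frac{15083}{20 \sqrt{97}} = 15083 \frac{\sqrt{97}}{1940} = \frac{15083 \sqrt{97}}{1940}$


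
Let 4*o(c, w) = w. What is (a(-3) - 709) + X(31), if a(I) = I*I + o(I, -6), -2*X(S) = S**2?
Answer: -1182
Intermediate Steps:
o(c, w) = w/4
X(S) = -S**2/2
a(I) = -3/2 + I**2 (a(I) = I*I + (1/4)*(-6) = I**2 - 3/2 = -3/2 + I**2)
(a(-3) - 709) + X(31) = ((-3/2 + (-3)**2) - 709) - 1/2*31**2 = ((-3/2 + 9) - 709) - 1/2*961 = (15/2 - 709) - 961/2 = -1403/2 - 961/2 = -1182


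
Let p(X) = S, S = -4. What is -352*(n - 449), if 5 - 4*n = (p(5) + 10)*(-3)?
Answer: 156024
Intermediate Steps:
p(X) = -4
n = 23/4 (n = 5/4 - (-4 + 10)*(-3)/4 = 5/4 - 3*(-3)/2 = 5/4 - ¼*(-18) = 5/4 + 9/2 = 23/4 ≈ 5.7500)
-352*(n - 449) = -352*(23/4 - 449) = -352*(-1773/4) = 156024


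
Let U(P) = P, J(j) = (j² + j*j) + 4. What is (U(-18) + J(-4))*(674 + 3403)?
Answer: 73386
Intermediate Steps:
J(j) = 4 + 2*j² (J(j) = (j² + j²) + 4 = 2*j² + 4 = 4 + 2*j²)
(U(-18) + J(-4))*(674 + 3403) = (-18 + (4 + 2*(-4)²))*(674 + 3403) = (-18 + (4 + 2*16))*4077 = (-18 + (4 + 32))*4077 = (-18 + 36)*4077 = 18*4077 = 73386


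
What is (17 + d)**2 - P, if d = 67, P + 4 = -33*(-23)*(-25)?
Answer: 26035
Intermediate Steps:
P = -18979 (P = -4 - 33*(-23)*(-25) = -4 + 759*(-25) = -4 - 18975 = -18979)
(17 + d)**2 - P = (17 + 67)**2 - 1*(-18979) = 84**2 + 18979 = 7056 + 18979 = 26035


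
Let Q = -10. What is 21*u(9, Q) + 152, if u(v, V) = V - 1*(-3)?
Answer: 5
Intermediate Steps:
u(v, V) = 3 + V (u(v, V) = V + 3 = 3 + V)
21*u(9, Q) + 152 = 21*(3 - 10) + 152 = 21*(-7) + 152 = -147 + 152 = 5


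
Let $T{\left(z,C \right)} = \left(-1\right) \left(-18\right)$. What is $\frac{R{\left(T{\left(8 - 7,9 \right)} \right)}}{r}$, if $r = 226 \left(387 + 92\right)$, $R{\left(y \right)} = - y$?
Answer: $- \frac{9}{54127} \approx -0.00016628$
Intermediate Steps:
$T{\left(z,C \right)} = 18$
$r = 108254$ ($r = 226 \cdot 479 = 108254$)
$\frac{R{\left(T{\left(8 - 7,9 \right)} \right)}}{r} = \frac{\left(-1\right) 18}{108254} = \left(-18\right) \frac{1}{108254} = - \frac{9}{54127}$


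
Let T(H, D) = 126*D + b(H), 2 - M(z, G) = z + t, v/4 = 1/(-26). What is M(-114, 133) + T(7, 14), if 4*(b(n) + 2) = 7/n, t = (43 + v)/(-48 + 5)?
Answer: 4201995/2236 ≈ 1879.2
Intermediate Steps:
v = -2/13 (v = 4/(-26) = 4*(-1/26) = -2/13 ≈ -0.15385)
t = -557/559 (t = (43 - 2/13)/(-48 + 5) = (557/13)/(-43) = (557/13)*(-1/43) = -557/559 ≈ -0.99642)
M(z, G) = 1675/559 - z (M(z, G) = 2 - (z - 557/559) = 2 - (-557/559 + z) = 2 + (557/559 - z) = 1675/559 - z)
b(n) = -2 + 7/(4*n) (b(n) = -2 + (7/n)/4 = -2 + 7/(4*n))
T(H, D) = -2 + 126*D + 7/(4*H) (T(H, D) = 126*D + (-2 + 7/(4*H)) = -2 + 126*D + 7/(4*H))
M(-114, 133) + T(7, 14) = (1675/559 - 1*(-114)) + (-2 + 126*14 + (7/4)/7) = (1675/559 + 114) + (-2 + 1764 + (7/4)*(1/7)) = 65401/559 + (-2 + 1764 + 1/4) = 65401/559 + 7049/4 = 4201995/2236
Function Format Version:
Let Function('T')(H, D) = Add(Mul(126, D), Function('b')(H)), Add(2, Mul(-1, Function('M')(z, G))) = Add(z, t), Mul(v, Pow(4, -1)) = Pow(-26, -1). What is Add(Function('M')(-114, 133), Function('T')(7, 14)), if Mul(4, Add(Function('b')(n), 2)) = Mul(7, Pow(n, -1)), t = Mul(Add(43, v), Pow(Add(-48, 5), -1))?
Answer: Rational(4201995, 2236) ≈ 1879.2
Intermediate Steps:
v = Rational(-2, 13) (v = Mul(4, Pow(-26, -1)) = Mul(4, Rational(-1, 26)) = Rational(-2, 13) ≈ -0.15385)
t = Rational(-557, 559) (t = Mul(Add(43, Rational(-2, 13)), Pow(Add(-48, 5), -1)) = Mul(Rational(557, 13), Pow(-43, -1)) = Mul(Rational(557, 13), Rational(-1, 43)) = Rational(-557, 559) ≈ -0.99642)
Function('M')(z, G) = Add(Rational(1675, 559), Mul(-1, z)) (Function('M')(z, G) = Add(2, Mul(-1, Add(z, Rational(-557, 559)))) = Add(2, Mul(-1, Add(Rational(-557, 559), z))) = Add(2, Add(Rational(557, 559), Mul(-1, z))) = Add(Rational(1675, 559), Mul(-1, z)))
Function('b')(n) = Add(-2, Mul(Rational(7, 4), Pow(n, -1))) (Function('b')(n) = Add(-2, Mul(Rational(1, 4), Mul(7, Pow(n, -1)))) = Add(-2, Mul(Rational(7, 4), Pow(n, -1))))
Function('T')(H, D) = Add(-2, Mul(126, D), Mul(Rational(7, 4), Pow(H, -1))) (Function('T')(H, D) = Add(Mul(126, D), Add(-2, Mul(Rational(7, 4), Pow(H, -1)))) = Add(-2, Mul(126, D), Mul(Rational(7, 4), Pow(H, -1))))
Add(Function('M')(-114, 133), Function('T')(7, 14)) = Add(Add(Rational(1675, 559), Mul(-1, -114)), Add(-2, Mul(126, 14), Mul(Rational(7, 4), Pow(7, -1)))) = Add(Add(Rational(1675, 559), 114), Add(-2, 1764, Mul(Rational(7, 4), Rational(1, 7)))) = Add(Rational(65401, 559), Add(-2, 1764, Rational(1, 4))) = Add(Rational(65401, 559), Rational(7049, 4)) = Rational(4201995, 2236)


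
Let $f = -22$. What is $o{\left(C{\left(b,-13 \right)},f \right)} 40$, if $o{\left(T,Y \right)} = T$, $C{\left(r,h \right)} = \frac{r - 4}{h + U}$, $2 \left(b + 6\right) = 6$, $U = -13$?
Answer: $\frac{140}{13} \approx 10.769$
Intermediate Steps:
$b = -3$ ($b = -6 + \frac{1}{2} \cdot 6 = -6 + 3 = -3$)
$C{\left(r,h \right)} = \frac{-4 + r}{-13 + h}$ ($C{\left(r,h \right)} = \frac{r - 4}{h - 13} = \frac{-4 + r}{-13 + h}$)
$o{\left(C{\left(b,-13 \right)},f \right)} 40 = \frac{-4 - 3}{-13 - 13} \cdot 40 = \frac{1}{-26} \left(-7\right) 40 = \left(- \frac{1}{26}\right) \left(-7\right) 40 = \frac{7}{26} \cdot 40 = \frac{140}{13}$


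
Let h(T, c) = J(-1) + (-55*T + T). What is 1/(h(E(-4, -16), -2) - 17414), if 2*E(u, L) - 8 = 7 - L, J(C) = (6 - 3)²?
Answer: -1/18242 ≈ -5.4819e-5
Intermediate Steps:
J(C) = 9 (J(C) = 3² = 9)
E(u, L) = 15/2 - L/2 (E(u, L) = 4 + (7 - L)/2 = 4 + (7/2 - L/2) = 15/2 - L/2)
h(T, c) = 9 - 54*T (h(T, c) = 9 + (-55*T + T) = 9 - 54*T)
1/(h(E(-4, -16), -2) - 17414) = 1/((9 - 54*(15/2 - ½*(-16))) - 17414) = 1/((9 - 54*(15/2 + 8)) - 17414) = 1/((9 - 54*31/2) - 17414) = 1/((9 - 837) - 17414) = 1/(-828 - 17414) = 1/(-18242) = -1/18242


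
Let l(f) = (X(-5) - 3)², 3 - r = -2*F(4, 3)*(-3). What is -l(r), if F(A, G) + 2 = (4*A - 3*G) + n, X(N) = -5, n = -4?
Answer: -64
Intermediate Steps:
F(A, G) = -6 - 3*G + 4*A (F(A, G) = -2 + ((4*A - 3*G) - 4) = -2 + ((-3*G + 4*A) - 4) = -2 + (-4 - 3*G + 4*A) = -6 - 3*G + 4*A)
r = -3 (r = 3 - (-2*(-6 - 3*3 + 4*4))*(-3) = 3 - (-2*(-6 - 9 + 16))*(-3) = 3 - (-2*1)*(-3) = 3 - (-2)*(-3) = 3 - 1*6 = 3 - 6 = -3)
l(f) = 64 (l(f) = (-5 - 3)² = (-8)² = 64)
-l(r) = -1*64 = -64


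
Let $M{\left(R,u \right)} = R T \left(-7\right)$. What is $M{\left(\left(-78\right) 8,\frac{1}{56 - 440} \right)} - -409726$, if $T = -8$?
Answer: $374782$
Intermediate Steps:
$M{\left(R,u \right)} = 56 R$ ($M{\left(R,u \right)} = R \left(-8\right) \left(-7\right) = - 8 R \left(-7\right) = 56 R$)
$M{\left(\left(-78\right) 8,\frac{1}{56 - 440} \right)} - -409726 = 56 \left(\left(-78\right) 8\right) - -409726 = 56 \left(-624\right) + 409726 = -34944 + 409726 = 374782$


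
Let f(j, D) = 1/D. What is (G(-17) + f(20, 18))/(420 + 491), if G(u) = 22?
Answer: 397/16398 ≈ 0.024210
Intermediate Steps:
(G(-17) + f(20, 18))/(420 + 491) = (22 + 1/18)/(420 + 491) = (22 + 1/18)/911 = (397/18)*(1/911) = 397/16398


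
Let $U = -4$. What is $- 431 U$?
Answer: $1724$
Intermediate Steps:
$- 431 U = \left(-431\right) \left(-4\right) = 1724$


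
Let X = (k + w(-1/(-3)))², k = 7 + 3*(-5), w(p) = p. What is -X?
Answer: -529/9 ≈ -58.778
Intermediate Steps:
k = -8 (k = 7 - 15 = -8)
X = 529/9 (X = (-8 - 1/(-3))² = (-8 - 1*(-⅓))² = (-8 + ⅓)² = (-23/3)² = 529/9 ≈ 58.778)
-X = -1*529/9 = -529/9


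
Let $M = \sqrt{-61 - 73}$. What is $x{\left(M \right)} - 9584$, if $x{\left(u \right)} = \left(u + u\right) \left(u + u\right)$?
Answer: $-10120$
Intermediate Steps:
$M = i \sqrt{134}$ ($M = \sqrt{-134} = i \sqrt{134} \approx 11.576 i$)
$x{\left(u \right)} = 4 u^{2}$ ($x{\left(u \right)} = 2 u 2 u = 4 u^{2}$)
$x{\left(M \right)} - 9584 = 4 \left(i \sqrt{134}\right)^{2} - 9584 = 4 \left(-134\right) - 9584 = -536 - 9584 = -10120$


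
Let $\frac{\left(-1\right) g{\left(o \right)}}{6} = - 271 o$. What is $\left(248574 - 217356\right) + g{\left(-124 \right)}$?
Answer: $-170406$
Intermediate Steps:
$g{\left(o \right)} = 1626 o$ ($g{\left(o \right)} = - 6 \left(- 271 o\right) = 1626 o$)
$\left(248574 - 217356\right) + g{\left(-124 \right)} = \left(248574 - 217356\right) + 1626 \left(-124\right) = 31218 - 201624 = -170406$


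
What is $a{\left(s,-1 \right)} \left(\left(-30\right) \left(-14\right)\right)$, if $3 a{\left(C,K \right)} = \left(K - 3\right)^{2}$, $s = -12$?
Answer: $2240$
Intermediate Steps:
$a{\left(C,K \right)} = \frac{\left(-3 + K\right)^{2}}{3}$ ($a{\left(C,K \right)} = \frac{\left(K - 3\right)^{2}}{3} = \frac{\left(-3 + K\right)^{2}}{3}$)
$a{\left(s,-1 \right)} \left(\left(-30\right) \left(-14\right)\right) = \frac{\left(-3 - 1\right)^{2}}{3} \left(\left(-30\right) \left(-14\right)\right) = \frac{\left(-4\right)^{2}}{3} \cdot 420 = \frac{1}{3} \cdot 16 \cdot 420 = \frac{16}{3} \cdot 420 = 2240$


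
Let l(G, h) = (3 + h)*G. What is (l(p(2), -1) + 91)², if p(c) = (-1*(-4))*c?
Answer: 11449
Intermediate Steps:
p(c) = 4*c
l(G, h) = G*(3 + h)
(l(p(2), -1) + 91)² = ((4*2)*(3 - 1) + 91)² = (8*2 + 91)² = (16 + 91)² = 107² = 11449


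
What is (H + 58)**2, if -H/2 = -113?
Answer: 80656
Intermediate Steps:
H = 226 (H = -2*(-113) = 226)
(H + 58)**2 = (226 + 58)**2 = 284**2 = 80656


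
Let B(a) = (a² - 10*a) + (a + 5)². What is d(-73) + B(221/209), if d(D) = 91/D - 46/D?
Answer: 84882966/3188713 ≈ 26.620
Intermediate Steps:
d(D) = 45/D
B(a) = a² + (5 + a)² - 10*a (B(a) = (a² - 10*a) + (5 + a)² = a² + (5 + a)² - 10*a)
d(-73) + B(221/209) = 45/(-73) + (25 + 2*(221/209)²) = 45*(-1/73) + (25 + 2*(221*(1/209))²) = -45/73 + (25 + 2*(221/209)²) = -45/73 + (25 + 2*(48841/43681)) = -45/73 + (25 + 97682/43681) = -45/73 + 1189707/43681 = 84882966/3188713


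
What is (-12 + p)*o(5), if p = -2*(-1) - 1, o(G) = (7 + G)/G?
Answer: -132/5 ≈ -26.400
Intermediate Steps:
o(G) = (7 + G)/G
p = 1 (p = 2 - 1 = 1)
(-12 + p)*o(5) = (-12 + 1)*((7 + 5)/5) = -11*12/5 = -132/5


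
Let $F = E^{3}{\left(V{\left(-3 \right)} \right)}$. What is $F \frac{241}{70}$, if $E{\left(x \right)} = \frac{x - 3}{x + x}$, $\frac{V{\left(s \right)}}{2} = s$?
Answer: $\frac{6507}{4480} \approx 1.4525$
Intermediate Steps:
$V{\left(s \right)} = 2 s$
$E{\left(x \right)} = \frac{-3 + x}{2 x}$
$F = \frac{27}{64}$ ($F = \left(\frac{-3 + 2 \left(-3\right)}{2 \cdot 2 \left(-3\right)}\right)^{3} = \left(\frac{-3 - 6}{2 \left(-6\right)}\right)^{3} = \left(\frac{1}{2} \left(- \frac{1}{6}\right) \left(-9\right)\right)^{3} = \left(\frac{3}{4}\right)^{3} = \frac{27}{64} \approx 0.42188$)
$F \frac{241}{70} = \frac{27 \cdot \frac{241}{70}}{64} = \frac{27 \cdot 241 \cdot \frac{1}{70}}{64} = \frac{27}{64} \cdot \frac{241}{70} = \frac{6507}{4480}$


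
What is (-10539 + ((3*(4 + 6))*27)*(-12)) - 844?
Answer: -21103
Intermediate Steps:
(-10539 + ((3*(4 + 6))*27)*(-12)) - 844 = (-10539 + ((3*10)*27)*(-12)) - 844 = (-10539 + (30*27)*(-12)) - 844 = (-10539 + 810*(-12)) - 844 = (-10539 - 9720) - 844 = -20259 - 844 = -21103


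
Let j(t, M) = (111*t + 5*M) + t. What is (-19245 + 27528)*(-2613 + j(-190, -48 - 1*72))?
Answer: -202875519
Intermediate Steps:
j(t, M) = 5*M + 112*t (j(t, M) = (5*M + 111*t) + t = 5*M + 112*t)
(-19245 + 27528)*(-2613 + j(-190, -48 - 1*72)) = (-19245 + 27528)*(-2613 + (5*(-48 - 1*72) + 112*(-190))) = 8283*(-2613 + (5*(-48 - 72) - 21280)) = 8283*(-2613 + (5*(-120) - 21280)) = 8283*(-2613 + (-600 - 21280)) = 8283*(-2613 - 21880) = 8283*(-24493) = -202875519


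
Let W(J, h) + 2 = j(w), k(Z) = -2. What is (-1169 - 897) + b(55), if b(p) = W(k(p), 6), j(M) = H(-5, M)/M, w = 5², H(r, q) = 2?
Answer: -51698/25 ≈ -2067.9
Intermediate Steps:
w = 25
j(M) = 2/M
W(J, h) = -48/25 (W(J, h) = -2 + 2/25 = -48/25)
b(p) = -48/25
(-1169 - 897) + b(55) = (-1169 - 897) - 48/25 = -2066 - 48/25 = -51698/25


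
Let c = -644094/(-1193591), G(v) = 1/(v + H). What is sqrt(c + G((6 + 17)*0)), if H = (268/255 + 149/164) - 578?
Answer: sqrt(9075768154806100618872534)/4107660386669 ≈ 0.73341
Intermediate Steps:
H = -24090013/41820 (H = (268*(1/255) + 149*(1/164)) - 578 = (268/255 + 149/164) - 578 = 81947/41820 - 578 = -24090013/41820 ≈ -576.04)
G(v) = 1/(-24090013/41820 + v) (G(v) = 1/(v - 24090013/41820) = 1/(-24090013/41820 + v))
c = 644094/1193591 (c = -644094*(-1/1193591) = 644094/1193591 ≈ 0.53963)
sqrt(c + G((6 + 17)*0)) = sqrt(644094/1193591 + 41820/(-24090013 + 41820*((6 + 17)*0))) = sqrt(644094/1193591 + 41820/(-24090013 + 41820*(23*0))) = sqrt(644094/1193591 + 41820/(-24090013 + 41820*0)) = sqrt(644094/1193591 + 41820/(-24090013 + 0)) = sqrt(644094/1193591 + 41820/(-24090013)) = sqrt(644094/1193591 + 41820*(-1/24090013)) = sqrt(644094/1193591 - 41820/24090013) = sqrt(15466316857602/28753622706683) = sqrt(9075768154806100618872534)/4107660386669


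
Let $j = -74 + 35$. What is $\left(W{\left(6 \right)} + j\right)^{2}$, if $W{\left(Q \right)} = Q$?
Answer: $1089$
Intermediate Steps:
$j = -39$
$\left(W{\left(6 \right)} + j\right)^{2} = \left(6 - 39\right)^{2} = \left(-33\right)^{2} = 1089$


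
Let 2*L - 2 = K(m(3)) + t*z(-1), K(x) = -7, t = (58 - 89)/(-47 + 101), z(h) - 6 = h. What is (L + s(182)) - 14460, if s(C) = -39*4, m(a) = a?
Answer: -1578953/108 ≈ -14620.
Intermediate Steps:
z(h) = 6 + h
t = -31/54 ≈ -0.57407
L = -425/108 (L = 1 + (-7 - 31*(6 - 1)/54)/2 = 1 + (-7 - 31/54*5)/2 = 1 + (-7 - 155/54)/2 = 1 + (½)*(-533/54) = 1 - 533/108 = -425/108 ≈ -3.9352)
s(C) = -156
(L + s(182)) - 14460 = (-425/108 - 156) - 14460 = -17273/108 - 14460 = -1578953/108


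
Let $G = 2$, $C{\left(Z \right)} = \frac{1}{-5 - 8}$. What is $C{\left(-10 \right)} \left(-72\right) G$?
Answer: $\frac{144}{13} \approx 11.077$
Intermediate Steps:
$C{\left(Z \right)} = - \frac{1}{13}$ ($C{\left(Z \right)} = \frac{1}{-13} = - \frac{1}{13}$)
$C{\left(-10 \right)} \left(-72\right) G = \left(- \frac{1}{13}\right) \left(-72\right) 2 = \frac{72}{13} \cdot 2 = \frac{144}{13}$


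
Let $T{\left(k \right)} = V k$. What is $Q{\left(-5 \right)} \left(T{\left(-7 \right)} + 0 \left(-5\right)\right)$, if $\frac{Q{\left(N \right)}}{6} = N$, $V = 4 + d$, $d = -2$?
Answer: $420$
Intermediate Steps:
$V = 2$ ($V = 4 - 2 = 2$)
$Q{\left(N \right)} = 6 N$
$T{\left(k \right)} = 2 k$
$Q{\left(-5 \right)} \left(T{\left(-7 \right)} + 0 \left(-5\right)\right) = 6 \left(-5\right) \left(2 \left(-7\right) + 0 \left(-5\right)\right) = - 30 \left(-14 + 0\right) = \left(-30\right) \left(-14\right) = 420$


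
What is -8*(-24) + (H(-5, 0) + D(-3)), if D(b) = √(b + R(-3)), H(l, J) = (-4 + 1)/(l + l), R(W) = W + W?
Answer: 1923/10 + 3*I ≈ 192.3 + 3.0*I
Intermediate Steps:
R(W) = 2*W
H(l, J) = -3/(2*l) (H(l, J) = -3*1/(2*l) = -3/(2*l))
D(b) = √(-6 + b) (D(b) = √(b + 2*(-3)) = √(b - 6) = √(-6 + b))
-8*(-24) + (H(-5, 0) + D(-3)) = -8*(-24) + (-3/2/(-5) + √(-6 - 3)) = 192 + (-3/2*(-⅕) + √(-9)) = 192 + (3/10 + 3*I) = 1923/10 + 3*I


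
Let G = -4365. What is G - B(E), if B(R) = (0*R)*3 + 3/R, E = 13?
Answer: -56748/13 ≈ -4365.2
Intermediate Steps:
B(R) = 3/R (B(R) = 0*3 + 3/R = 0 + 3/R = 3/R)
G - B(E) = -4365 - 3/13 = -56748/13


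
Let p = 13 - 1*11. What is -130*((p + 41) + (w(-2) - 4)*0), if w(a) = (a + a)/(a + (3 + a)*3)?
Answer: -5590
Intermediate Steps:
p = 2 (p = 13 - 11 = 2)
w(a) = 2*a/(9 + 4*a) (w(a) = (2*a)/(a + (9 + 3*a)) = (2*a)/(9 + 4*a) = 2*a/(9 + 4*a))
-130*((p + 41) + (w(-2) - 4)*0) = -130*((2 + 41) + (2*(-2)/(9 + 4*(-2)) - 4)*0) = -130*(43 + (2*(-2)/(9 - 8) - 4)*0) = -130*(43 + (2*(-2)/1 - 4)*0) = -130*(43 + (2*(-2)*1 - 4)*0) = -130*(43 + (-4 - 4)*0) = -130*(43 - 8*0) = -130*(43 + 0) = -130*43 = -5590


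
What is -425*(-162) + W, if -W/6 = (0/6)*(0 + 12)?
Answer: 68850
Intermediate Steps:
W = 0 (W = -6*0/6*(0 + 12) = -6*0*(1/6)*12 = -0*12 = -6*0 = 0)
-425*(-162) + W = -425*(-162) + 0 = 68850 + 0 = 68850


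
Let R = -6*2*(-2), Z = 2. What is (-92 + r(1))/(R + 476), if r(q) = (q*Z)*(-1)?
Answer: -47/250 ≈ -0.18800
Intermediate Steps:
r(q) = -2*q (r(q) = (q*2)*(-1) = (2*q)*(-1) = -2*q)
R = 24 (R = -12*(-2) = 24)
(-92 + r(1))/(R + 476) = (-92 - 2*1)/(24 + 476) = (-92 - 2)/500 = -94*1/500 = -47/250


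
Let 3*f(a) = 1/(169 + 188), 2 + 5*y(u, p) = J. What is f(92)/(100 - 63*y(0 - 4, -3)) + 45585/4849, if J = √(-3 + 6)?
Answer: 18550685009785/1973285028351 + 5*√3/6459473 ≈ 9.4009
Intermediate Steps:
J = √3 ≈ 1.7320
y(u, p) = -⅖ + √3/5
f(a) = 1/1071 (f(a) = 1/(3*(169 + 188)) = (⅓)/357 = (⅓)*(1/357) = 1/1071)
f(92)/(100 - 63*y(0 - 4, -3)) + 45585/4849 = 1/(1071*(100 - 63*(-⅖ + √3/5))) + 45585/4849 = 1/(1071*(100 + (126/5 - 63*√3/5))) + 45585*(1/4849) = 1/(1071*(626/5 - 63*√3/5)) + 45585/4849 = 45585/4849 + 1/(1071*(626/5 - 63*√3/5))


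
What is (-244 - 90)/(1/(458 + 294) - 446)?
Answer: 251168/335391 ≈ 0.74888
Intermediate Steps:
(-244 - 90)/(1/(458 + 294) - 446) = -334/(1/752 - 446) = -334/(-335391/752) = -334*(-752/335391) = 251168/335391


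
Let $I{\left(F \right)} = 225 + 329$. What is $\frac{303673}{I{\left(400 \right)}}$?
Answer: $\frac{303673}{554} \approx 548.15$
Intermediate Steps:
$I{\left(F \right)} = 554$
$\frac{303673}{I{\left(400 \right)}} = \frac{303673}{554}$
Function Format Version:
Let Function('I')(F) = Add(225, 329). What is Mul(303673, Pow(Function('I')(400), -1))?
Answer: Rational(303673, 554) ≈ 548.15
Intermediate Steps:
Function('I')(F) = 554
Mul(303673, Pow(Function('I')(400), -1)) = Mul(303673, Pow(554, -1)) = Mul(303673, Rational(1, 554)) = Rational(303673, 554)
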